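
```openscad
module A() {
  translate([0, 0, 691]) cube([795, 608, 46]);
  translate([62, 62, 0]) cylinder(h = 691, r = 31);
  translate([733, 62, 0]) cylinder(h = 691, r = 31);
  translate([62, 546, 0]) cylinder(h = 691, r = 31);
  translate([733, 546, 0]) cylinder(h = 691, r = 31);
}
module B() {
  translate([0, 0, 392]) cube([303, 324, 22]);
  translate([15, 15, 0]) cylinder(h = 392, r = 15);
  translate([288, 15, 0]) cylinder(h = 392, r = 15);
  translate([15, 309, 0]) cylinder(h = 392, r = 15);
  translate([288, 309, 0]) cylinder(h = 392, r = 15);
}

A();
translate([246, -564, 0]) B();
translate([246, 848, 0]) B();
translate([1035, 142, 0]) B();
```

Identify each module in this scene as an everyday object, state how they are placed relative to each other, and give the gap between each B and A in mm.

A is a table. B is a stool. Three stools sit around the table at the −y, +y, +x sides. The gap between each stool and the table is 240 mm.

Each stool's nearest face is 240 mm from the table's bounding box.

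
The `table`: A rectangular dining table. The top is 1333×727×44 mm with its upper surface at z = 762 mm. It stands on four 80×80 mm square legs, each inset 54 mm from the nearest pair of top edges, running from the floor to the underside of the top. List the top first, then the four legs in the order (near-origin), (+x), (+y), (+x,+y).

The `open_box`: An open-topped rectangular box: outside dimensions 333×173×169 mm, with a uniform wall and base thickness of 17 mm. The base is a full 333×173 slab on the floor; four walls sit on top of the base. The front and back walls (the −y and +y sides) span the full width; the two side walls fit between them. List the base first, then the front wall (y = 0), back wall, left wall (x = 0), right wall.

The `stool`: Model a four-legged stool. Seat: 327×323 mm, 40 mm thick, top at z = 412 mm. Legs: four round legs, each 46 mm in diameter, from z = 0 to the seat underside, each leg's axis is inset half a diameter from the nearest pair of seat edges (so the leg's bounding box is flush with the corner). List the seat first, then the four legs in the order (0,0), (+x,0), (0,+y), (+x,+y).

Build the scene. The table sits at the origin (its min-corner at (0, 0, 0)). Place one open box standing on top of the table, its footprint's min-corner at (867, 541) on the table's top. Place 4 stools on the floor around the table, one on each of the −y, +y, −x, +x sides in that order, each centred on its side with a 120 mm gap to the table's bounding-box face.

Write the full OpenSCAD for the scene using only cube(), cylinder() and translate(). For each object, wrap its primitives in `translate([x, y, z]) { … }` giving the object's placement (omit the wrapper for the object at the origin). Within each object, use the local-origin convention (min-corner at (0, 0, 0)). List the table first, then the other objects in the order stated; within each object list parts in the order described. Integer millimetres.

translate([0, 0, 718]) cube([1333, 727, 44]);
translate([54, 54, 0]) cube([80, 80, 718]);
translate([1199, 54, 0]) cube([80, 80, 718]);
translate([54, 593, 0]) cube([80, 80, 718]);
translate([1199, 593, 0]) cube([80, 80, 718]);
translate([867, 541, 762]) {
  cube([333, 173, 17]);
  translate([0, 0, 17]) cube([333, 17, 152]);
  translate([0, 156, 17]) cube([333, 17, 152]);
  translate([0, 17, 17]) cube([17, 139, 152]);
  translate([316, 17, 17]) cube([17, 139, 152]);
}
translate([503, -443, 0]) {
  translate([0, 0, 372]) cube([327, 323, 40]);
  translate([23, 23, 0]) cylinder(h = 372, r = 23);
  translate([304, 23, 0]) cylinder(h = 372, r = 23);
  translate([23, 300, 0]) cylinder(h = 372, r = 23);
  translate([304, 300, 0]) cylinder(h = 372, r = 23);
}
translate([503, 847, 0]) {
  translate([0, 0, 372]) cube([327, 323, 40]);
  translate([23, 23, 0]) cylinder(h = 372, r = 23);
  translate([304, 23, 0]) cylinder(h = 372, r = 23);
  translate([23, 300, 0]) cylinder(h = 372, r = 23);
  translate([304, 300, 0]) cylinder(h = 372, r = 23);
}
translate([-447, 202, 0]) {
  translate([0, 0, 372]) cube([327, 323, 40]);
  translate([23, 23, 0]) cylinder(h = 372, r = 23);
  translate([304, 23, 0]) cylinder(h = 372, r = 23);
  translate([23, 300, 0]) cylinder(h = 372, r = 23);
  translate([304, 300, 0]) cylinder(h = 372, r = 23);
}
translate([1453, 202, 0]) {
  translate([0, 0, 372]) cube([327, 323, 40]);
  translate([23, 23, 0]) cylinder(h = 372, r = 23);
  translate([304, 23, 0]) cylinder(h = 372, r = 23);
  translate([23, 300, 0]) cylinder(h = 372, r = 23);
  translate([304, 300, 0]) cylinder(h = 372, r = 23);
}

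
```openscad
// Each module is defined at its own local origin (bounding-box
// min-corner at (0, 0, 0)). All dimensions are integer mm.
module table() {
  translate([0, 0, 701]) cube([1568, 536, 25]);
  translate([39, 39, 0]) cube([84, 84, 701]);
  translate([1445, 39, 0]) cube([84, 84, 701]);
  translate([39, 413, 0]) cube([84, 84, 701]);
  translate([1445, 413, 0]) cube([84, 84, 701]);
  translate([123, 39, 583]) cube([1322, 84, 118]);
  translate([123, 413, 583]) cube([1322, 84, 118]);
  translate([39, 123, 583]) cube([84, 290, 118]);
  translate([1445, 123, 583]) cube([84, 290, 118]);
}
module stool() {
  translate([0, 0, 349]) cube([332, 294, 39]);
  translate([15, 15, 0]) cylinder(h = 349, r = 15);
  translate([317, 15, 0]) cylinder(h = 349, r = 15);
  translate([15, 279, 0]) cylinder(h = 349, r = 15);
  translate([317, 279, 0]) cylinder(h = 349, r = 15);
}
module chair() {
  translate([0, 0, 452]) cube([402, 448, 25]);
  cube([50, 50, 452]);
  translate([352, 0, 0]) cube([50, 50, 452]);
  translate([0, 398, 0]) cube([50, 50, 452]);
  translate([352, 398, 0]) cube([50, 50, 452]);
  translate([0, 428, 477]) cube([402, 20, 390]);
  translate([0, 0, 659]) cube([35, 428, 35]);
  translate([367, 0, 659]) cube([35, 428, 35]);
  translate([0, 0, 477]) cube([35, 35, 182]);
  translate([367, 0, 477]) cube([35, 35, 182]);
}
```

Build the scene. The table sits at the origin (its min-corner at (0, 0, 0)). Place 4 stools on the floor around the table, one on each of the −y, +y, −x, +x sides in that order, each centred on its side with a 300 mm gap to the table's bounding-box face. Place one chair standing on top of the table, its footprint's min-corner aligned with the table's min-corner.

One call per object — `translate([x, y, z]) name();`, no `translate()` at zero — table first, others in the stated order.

table();
translate([618, -594, 0]) stool();
translate([618, 836, 0]) stool();
translate([-632, 121, 0]) stool();
translate([1868, 121, 0]) stool();
translate([0, 0, 726]) chair();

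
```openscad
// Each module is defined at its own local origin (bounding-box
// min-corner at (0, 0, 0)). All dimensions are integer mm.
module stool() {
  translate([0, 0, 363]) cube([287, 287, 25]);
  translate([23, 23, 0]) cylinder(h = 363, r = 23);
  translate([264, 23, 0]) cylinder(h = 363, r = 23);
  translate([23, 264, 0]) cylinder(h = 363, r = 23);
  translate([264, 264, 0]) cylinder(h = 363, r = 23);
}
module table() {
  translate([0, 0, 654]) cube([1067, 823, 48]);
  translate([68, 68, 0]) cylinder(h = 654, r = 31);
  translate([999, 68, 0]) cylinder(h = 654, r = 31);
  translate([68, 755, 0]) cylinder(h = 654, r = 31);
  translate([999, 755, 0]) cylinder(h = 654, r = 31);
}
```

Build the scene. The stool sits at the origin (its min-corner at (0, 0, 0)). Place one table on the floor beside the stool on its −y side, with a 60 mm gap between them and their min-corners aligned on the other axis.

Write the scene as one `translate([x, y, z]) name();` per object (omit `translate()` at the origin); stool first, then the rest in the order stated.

stool();
translate([0, -883, 0]) table();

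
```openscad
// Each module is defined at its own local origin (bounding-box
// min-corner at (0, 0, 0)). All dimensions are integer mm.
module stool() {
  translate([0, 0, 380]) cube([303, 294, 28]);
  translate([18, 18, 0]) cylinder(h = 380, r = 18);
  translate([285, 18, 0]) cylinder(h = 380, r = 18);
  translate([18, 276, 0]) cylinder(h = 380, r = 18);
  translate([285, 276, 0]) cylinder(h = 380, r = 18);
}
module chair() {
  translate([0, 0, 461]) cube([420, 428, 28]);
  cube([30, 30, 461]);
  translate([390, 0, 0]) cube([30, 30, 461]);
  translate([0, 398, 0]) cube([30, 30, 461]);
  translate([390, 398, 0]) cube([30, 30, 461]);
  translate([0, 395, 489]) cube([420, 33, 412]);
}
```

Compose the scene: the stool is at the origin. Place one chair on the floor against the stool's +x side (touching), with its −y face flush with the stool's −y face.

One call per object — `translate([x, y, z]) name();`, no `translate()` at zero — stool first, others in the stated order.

stool();
translate([303, 0, 0]) chair();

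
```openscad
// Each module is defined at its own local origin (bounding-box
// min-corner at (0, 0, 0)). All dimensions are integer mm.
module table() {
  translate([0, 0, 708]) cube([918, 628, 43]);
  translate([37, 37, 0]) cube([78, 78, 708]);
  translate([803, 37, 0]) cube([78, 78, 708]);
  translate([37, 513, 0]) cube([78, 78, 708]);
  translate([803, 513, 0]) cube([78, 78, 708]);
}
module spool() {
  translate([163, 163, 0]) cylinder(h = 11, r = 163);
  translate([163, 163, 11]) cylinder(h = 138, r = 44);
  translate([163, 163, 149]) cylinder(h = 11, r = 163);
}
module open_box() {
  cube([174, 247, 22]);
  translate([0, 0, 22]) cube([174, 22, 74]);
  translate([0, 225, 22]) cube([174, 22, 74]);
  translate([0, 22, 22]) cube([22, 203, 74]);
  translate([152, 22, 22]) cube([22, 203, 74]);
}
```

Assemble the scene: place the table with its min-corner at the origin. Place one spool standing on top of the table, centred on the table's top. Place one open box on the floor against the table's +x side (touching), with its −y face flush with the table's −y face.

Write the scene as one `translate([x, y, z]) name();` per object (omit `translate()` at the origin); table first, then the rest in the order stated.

table();
translate([296, 151, 751]) spool();
translate([918, 0, 0]) open_box();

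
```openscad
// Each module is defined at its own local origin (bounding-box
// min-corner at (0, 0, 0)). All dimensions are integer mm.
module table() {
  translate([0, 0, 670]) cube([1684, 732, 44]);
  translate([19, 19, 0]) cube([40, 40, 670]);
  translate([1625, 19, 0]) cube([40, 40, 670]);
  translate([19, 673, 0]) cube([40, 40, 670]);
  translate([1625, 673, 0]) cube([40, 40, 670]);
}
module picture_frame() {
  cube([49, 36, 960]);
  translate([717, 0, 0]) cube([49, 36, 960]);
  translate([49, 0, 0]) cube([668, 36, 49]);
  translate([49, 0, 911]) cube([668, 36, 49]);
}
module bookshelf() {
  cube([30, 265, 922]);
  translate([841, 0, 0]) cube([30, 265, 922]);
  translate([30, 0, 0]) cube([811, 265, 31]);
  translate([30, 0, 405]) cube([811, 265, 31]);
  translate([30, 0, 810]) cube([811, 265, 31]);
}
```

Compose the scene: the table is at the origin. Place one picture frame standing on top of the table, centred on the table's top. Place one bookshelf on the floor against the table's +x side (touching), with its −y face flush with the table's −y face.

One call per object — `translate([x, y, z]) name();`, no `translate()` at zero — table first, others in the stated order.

table();
translate([459, 348, 714]) picture_frame();
translate([1684, 0, 0]) bookshelf();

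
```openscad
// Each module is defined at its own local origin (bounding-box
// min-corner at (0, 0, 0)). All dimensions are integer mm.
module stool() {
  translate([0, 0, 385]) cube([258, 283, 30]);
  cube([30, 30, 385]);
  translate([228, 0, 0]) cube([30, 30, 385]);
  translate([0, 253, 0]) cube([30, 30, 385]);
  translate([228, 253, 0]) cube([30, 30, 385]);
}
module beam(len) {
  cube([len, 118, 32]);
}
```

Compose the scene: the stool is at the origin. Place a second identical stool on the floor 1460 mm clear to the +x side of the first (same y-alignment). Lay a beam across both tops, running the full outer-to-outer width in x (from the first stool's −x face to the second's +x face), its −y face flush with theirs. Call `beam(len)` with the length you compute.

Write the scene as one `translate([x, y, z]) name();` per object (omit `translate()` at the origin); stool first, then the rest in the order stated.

stool();
translate([1718, 0, 0]) stool();
translate([0, 0, 415]) beam(1976);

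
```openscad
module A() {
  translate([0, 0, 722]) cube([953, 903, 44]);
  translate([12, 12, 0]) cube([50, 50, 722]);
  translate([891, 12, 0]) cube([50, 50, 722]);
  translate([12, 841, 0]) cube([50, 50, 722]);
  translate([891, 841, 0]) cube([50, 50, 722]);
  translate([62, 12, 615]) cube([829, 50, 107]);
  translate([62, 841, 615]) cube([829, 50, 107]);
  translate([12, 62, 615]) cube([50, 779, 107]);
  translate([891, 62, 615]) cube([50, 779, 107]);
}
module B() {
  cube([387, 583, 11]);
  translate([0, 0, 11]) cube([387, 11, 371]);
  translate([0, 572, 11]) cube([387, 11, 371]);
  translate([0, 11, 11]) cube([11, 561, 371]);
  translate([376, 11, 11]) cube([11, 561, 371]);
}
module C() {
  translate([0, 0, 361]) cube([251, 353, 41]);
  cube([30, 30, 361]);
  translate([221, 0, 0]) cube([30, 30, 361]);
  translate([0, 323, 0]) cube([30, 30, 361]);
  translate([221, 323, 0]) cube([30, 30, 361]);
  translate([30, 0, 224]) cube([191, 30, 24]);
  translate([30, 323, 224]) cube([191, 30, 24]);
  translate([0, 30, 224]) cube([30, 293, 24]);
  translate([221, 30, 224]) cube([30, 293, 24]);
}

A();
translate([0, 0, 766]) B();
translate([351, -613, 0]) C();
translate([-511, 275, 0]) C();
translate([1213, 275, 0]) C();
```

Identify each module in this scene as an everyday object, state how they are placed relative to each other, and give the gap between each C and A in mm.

A is a table. B is an open box. C is a stool. The open box is on top of the table. Three stools sit around the table at the −y, −x, +x sides. The gap between each stool and the table is 260 mm.

Each stool's nearest face is 260 mm from the table's bounding box.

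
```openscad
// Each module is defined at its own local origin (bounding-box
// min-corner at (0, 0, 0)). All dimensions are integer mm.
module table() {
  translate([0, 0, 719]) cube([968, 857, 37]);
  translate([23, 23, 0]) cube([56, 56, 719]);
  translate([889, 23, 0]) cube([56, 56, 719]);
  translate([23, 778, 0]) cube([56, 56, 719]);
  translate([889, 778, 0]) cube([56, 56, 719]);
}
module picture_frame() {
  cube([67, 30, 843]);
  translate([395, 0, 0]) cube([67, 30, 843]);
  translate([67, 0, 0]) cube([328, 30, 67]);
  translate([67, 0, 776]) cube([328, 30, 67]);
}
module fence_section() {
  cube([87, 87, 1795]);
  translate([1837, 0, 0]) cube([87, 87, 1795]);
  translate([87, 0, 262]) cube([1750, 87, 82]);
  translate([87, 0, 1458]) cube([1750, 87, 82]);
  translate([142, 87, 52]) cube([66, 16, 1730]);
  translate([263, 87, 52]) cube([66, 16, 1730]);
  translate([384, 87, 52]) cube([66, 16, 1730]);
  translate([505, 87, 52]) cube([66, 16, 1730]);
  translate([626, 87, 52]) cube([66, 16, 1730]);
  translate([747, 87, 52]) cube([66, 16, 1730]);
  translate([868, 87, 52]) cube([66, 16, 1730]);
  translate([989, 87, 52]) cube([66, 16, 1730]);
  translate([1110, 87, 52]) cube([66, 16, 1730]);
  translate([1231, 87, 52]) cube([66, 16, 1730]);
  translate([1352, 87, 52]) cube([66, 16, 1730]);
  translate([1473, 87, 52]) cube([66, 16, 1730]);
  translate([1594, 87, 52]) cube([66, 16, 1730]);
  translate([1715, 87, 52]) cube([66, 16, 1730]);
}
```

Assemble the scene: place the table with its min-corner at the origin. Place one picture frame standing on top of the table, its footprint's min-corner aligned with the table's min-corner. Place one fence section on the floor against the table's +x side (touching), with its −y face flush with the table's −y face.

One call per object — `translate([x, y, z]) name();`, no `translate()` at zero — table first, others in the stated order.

table();
translate([0, 0, 756]) picture_frame();
translate([968, 0, 0]) fence_section();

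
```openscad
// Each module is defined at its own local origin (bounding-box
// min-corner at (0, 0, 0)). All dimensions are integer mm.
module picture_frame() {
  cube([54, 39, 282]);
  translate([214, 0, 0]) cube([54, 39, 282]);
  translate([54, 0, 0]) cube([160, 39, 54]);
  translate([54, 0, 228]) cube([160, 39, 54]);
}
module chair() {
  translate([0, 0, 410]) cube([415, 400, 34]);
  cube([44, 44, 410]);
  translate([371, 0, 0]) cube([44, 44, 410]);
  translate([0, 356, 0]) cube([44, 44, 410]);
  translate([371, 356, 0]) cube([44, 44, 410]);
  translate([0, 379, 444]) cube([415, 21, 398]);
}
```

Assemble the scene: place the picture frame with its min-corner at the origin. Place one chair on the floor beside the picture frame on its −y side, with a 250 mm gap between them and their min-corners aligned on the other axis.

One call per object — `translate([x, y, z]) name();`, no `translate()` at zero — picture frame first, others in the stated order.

picture_frame();
translate([0, -650, 0]) chair();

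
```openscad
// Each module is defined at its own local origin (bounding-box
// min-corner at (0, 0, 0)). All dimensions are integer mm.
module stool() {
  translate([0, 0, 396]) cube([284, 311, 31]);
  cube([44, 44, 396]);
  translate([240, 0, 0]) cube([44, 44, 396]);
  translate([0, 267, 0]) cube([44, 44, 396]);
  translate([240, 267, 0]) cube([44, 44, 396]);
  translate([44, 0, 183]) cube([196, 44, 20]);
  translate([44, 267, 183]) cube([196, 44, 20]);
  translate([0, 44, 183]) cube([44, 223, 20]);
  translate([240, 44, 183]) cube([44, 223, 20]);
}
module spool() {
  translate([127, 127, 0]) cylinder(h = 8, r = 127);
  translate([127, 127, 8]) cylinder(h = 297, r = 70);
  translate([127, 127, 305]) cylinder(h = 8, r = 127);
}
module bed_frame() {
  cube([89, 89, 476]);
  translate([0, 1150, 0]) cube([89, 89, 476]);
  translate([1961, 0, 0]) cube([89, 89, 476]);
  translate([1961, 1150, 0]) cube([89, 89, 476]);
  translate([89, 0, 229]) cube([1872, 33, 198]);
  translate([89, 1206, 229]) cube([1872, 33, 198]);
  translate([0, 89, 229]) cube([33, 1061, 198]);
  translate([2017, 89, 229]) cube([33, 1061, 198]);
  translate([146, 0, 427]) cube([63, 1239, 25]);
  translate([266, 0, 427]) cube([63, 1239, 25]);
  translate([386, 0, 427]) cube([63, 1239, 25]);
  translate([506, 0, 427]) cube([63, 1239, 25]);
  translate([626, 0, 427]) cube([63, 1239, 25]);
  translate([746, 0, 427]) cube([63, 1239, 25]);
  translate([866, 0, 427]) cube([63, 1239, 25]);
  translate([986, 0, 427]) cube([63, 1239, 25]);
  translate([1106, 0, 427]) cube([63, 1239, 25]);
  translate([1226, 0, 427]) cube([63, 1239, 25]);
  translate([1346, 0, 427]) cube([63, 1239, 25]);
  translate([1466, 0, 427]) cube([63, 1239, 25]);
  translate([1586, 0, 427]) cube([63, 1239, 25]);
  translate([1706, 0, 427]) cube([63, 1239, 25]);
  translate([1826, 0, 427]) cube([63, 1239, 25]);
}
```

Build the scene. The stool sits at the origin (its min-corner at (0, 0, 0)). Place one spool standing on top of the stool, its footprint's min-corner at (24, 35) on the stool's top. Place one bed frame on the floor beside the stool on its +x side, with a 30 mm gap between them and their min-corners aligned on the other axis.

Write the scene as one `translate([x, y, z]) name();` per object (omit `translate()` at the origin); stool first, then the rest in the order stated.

stool();
translate([24, 35, 427]) spool();
translate([314, 0, 0]) bed_frame();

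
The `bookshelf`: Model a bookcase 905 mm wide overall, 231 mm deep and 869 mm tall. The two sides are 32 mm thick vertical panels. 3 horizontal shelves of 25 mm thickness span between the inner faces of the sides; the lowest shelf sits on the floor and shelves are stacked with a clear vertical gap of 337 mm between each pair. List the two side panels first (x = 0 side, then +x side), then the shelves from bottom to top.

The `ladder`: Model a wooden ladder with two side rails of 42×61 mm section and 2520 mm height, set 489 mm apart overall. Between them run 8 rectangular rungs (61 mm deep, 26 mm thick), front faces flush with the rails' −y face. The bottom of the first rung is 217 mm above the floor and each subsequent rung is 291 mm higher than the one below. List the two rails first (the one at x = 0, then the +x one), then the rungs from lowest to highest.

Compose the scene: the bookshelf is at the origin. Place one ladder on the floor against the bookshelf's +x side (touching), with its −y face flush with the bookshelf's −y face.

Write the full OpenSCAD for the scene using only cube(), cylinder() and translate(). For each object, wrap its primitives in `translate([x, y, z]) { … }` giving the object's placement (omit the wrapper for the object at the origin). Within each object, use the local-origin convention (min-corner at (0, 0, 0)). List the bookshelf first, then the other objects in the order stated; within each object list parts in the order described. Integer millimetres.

cube([32, 231, 869]);
translate([873, 0, 0]) cube([32, 231, 869]);
translate([32, 0, 0]) cube([841, 231, 25]);
translate([32, 0, 362]) cube([841, 231, 25]);
translate([32, 0, 724]) cube([841, 231, 25]);
translate([905, 0, 0]) {
  cube([42, 61, 2520]);
  translate([447, 0, 0]) cube([42, 61, 2520]);
  translate([42, 0, 217]) cube([405, 61, 26]);
  translate([42, 0, 508]) cube([405, 61, 26]);
  translate([42, 0, 799]) cube([405, 61, 26]);
  translate([42, 0, 1090]) cube([405, 61, 26]);
  translate([42, 0, 1381]) cube([405, 61, 26]);
  translate([42, 0, 1672]) cube([405, 61, 26]);
  translate([42, 0, 1963]) cube([405, 61, 26]);
  translate([42, 0, 2254]) cube([405, 61, 26]);
}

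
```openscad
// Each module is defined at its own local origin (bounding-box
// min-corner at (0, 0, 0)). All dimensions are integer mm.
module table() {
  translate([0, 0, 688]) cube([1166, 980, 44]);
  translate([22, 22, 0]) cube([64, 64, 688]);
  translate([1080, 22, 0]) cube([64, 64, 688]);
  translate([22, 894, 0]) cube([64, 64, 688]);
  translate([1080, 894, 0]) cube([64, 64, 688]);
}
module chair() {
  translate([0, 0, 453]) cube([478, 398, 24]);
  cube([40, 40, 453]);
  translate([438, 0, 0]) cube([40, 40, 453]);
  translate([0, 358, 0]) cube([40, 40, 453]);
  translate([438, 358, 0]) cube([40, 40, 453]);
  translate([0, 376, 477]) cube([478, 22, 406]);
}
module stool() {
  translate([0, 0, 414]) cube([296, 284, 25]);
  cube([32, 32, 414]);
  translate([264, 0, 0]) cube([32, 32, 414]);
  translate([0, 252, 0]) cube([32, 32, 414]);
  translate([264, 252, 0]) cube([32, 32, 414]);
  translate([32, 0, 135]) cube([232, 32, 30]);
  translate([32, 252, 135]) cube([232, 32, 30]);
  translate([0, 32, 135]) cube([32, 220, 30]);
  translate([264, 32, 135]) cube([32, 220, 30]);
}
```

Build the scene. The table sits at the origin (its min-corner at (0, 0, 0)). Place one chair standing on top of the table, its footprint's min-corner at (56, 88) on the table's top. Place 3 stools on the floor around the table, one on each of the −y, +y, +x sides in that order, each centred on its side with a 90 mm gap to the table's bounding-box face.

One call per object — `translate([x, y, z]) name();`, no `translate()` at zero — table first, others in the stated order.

table();
translate([56, 88, 732]) chair();
translate([435, -374, 0]) stool();
translate([435, 1070, 0]) stool();
translate([1256, 348, 0]) stool();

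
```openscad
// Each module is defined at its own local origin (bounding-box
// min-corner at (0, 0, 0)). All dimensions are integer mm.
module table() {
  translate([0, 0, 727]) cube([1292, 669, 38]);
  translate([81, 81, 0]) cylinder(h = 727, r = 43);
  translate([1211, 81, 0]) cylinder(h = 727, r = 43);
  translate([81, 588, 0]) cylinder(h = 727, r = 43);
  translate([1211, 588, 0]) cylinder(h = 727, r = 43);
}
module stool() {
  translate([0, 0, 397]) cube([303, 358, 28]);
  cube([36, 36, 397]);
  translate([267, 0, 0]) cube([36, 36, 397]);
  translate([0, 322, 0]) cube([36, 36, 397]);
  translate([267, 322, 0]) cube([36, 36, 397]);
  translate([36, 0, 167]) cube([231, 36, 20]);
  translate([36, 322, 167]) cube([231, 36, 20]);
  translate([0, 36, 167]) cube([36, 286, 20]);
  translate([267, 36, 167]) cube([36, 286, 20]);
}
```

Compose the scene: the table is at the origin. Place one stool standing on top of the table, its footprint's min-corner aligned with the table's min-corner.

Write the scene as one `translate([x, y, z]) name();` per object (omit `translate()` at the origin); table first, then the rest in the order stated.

table();
translate([0, 0, 765]) stool();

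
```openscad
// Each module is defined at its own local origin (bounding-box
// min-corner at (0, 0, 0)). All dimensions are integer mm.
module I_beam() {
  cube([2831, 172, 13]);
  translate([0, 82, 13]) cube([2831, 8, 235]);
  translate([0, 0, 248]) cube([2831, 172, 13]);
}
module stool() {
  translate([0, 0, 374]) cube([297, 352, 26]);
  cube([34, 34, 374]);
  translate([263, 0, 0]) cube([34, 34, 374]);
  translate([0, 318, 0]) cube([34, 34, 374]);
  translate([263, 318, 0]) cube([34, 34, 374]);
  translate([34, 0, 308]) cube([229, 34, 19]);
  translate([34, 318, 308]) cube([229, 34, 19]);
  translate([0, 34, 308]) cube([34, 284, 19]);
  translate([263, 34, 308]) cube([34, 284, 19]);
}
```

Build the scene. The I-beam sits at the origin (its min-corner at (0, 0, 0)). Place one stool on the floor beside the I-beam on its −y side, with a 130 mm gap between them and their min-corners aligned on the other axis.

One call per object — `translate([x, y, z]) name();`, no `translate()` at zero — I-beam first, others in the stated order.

I_beam();
translate([0, -482, 0]) stool();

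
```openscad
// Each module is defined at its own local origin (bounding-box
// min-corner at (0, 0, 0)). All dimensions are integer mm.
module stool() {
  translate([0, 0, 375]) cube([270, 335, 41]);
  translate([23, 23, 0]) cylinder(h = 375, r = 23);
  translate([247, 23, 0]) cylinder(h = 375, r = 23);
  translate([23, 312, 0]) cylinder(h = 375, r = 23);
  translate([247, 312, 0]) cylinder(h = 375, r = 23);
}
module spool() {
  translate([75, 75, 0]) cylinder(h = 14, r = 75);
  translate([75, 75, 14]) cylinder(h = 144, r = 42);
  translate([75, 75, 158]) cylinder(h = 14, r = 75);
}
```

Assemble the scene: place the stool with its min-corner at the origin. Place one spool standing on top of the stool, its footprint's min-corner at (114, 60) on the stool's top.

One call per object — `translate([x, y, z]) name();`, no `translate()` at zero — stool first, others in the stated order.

stool();
translate([114, 60, 416]) spool();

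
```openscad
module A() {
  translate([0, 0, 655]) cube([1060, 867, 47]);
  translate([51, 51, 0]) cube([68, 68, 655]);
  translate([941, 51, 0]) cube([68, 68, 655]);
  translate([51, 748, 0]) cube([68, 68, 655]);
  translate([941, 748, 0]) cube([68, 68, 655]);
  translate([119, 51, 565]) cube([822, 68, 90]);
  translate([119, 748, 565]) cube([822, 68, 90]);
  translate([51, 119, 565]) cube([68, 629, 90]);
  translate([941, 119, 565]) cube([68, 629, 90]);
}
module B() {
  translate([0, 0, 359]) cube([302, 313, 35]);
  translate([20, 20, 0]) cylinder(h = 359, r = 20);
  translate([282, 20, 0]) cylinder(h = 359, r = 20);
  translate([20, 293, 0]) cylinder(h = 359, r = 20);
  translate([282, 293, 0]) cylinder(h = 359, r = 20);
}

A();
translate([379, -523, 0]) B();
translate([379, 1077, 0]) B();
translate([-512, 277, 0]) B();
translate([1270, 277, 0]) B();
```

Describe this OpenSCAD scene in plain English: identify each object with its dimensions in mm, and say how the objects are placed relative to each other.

A is a table with a 1060×867 mm rectangular top, 47 mm thick, top surface at z = 702 mm, supported by four 68×68 mm square legs, each inset 51 mm from the nearest pair of top edges, running from the floor. Four apron rails, 68 mm thick and 90 mm tall, run between adjacent legs with their top edges flush with the underside of the top and their outer faces flush with the legs' outer faces.

B is a four-legged stool. The seat is 302×313 mm, 35 mm thick, top at z = 394 mm. It stands on four round legs, each 40 mm in diameter, from z = 0 to the seat underside, each leg's axis is inset half a diameter from the nearest pair of seat edges (so the leg's bounding box is flush with the corner).

Four stools sit around the table at the −y, +y, −x, +x sides.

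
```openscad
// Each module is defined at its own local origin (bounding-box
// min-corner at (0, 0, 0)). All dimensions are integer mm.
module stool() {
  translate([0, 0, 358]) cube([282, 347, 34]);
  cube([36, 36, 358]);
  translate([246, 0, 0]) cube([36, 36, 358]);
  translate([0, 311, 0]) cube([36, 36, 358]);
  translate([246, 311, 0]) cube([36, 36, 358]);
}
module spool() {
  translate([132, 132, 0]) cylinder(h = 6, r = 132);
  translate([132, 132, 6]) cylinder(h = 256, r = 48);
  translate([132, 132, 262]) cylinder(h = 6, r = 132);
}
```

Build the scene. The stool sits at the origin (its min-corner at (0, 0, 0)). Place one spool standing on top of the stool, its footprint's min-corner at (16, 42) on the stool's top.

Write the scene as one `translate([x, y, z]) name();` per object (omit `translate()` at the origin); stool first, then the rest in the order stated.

stool();
translate([16, 42, 392]) spool();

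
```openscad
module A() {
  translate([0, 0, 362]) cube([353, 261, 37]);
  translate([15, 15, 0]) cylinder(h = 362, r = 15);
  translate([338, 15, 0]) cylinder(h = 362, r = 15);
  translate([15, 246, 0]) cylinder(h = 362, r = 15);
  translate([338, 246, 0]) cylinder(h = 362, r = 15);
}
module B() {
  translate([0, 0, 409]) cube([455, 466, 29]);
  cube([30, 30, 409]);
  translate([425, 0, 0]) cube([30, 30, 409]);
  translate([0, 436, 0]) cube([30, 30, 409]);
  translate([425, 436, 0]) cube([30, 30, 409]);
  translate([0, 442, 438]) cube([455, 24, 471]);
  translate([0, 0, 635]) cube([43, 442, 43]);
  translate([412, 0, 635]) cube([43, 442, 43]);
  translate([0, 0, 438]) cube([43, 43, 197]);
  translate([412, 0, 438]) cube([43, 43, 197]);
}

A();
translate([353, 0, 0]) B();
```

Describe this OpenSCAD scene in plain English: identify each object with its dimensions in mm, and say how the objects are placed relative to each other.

A is a four-legged stool. The seat is a 353×261×37 mm slab whose top surface is at z = 399 mm; four round legs, each 30 mm in diameter, run from the floor (z = 0) to the underside of the seat, each leg's axis is inset half a diameter from the nearest pair of seat edges (so the leg's bounding box is flush with the corner).

B is a chair: 455×466 mm seat, 29 mm thick, top at z = 438 mm, on four 30 mm square corner legs flush with the seat edges. A 24 mm thick backrest slab spans the full seat width, extending 471 mm above the seat top, its back face flush with the seat's +y edge. Two armrests of 43×43 mm section run along each side from the seat's front edge to the front of the backrest, top faces 240 mm above the seat top and outer faces flush with the seat's x-edges; a 43×43 mm post under the front of each armrest stands on the seat at the front corner.

The chair is against the stool's +x side, with their −y faces flush.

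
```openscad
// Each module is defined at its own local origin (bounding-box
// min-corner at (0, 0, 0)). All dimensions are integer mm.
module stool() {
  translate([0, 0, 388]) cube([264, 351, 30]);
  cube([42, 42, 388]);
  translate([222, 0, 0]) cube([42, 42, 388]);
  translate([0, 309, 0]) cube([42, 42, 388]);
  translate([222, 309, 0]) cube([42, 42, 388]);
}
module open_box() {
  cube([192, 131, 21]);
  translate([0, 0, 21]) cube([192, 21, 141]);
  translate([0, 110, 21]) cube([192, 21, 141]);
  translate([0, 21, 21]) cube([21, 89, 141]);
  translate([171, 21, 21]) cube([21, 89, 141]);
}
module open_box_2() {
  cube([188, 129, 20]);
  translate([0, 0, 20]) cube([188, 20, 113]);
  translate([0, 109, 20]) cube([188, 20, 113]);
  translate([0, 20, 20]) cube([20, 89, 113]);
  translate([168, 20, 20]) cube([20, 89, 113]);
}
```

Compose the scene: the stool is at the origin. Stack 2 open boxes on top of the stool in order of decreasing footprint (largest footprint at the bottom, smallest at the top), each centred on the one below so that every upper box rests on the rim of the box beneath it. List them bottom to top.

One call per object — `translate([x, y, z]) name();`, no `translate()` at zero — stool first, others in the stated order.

stool();
translate([36, 110, 418]) open_box();
translate([38, 111, 580]) open_box_2();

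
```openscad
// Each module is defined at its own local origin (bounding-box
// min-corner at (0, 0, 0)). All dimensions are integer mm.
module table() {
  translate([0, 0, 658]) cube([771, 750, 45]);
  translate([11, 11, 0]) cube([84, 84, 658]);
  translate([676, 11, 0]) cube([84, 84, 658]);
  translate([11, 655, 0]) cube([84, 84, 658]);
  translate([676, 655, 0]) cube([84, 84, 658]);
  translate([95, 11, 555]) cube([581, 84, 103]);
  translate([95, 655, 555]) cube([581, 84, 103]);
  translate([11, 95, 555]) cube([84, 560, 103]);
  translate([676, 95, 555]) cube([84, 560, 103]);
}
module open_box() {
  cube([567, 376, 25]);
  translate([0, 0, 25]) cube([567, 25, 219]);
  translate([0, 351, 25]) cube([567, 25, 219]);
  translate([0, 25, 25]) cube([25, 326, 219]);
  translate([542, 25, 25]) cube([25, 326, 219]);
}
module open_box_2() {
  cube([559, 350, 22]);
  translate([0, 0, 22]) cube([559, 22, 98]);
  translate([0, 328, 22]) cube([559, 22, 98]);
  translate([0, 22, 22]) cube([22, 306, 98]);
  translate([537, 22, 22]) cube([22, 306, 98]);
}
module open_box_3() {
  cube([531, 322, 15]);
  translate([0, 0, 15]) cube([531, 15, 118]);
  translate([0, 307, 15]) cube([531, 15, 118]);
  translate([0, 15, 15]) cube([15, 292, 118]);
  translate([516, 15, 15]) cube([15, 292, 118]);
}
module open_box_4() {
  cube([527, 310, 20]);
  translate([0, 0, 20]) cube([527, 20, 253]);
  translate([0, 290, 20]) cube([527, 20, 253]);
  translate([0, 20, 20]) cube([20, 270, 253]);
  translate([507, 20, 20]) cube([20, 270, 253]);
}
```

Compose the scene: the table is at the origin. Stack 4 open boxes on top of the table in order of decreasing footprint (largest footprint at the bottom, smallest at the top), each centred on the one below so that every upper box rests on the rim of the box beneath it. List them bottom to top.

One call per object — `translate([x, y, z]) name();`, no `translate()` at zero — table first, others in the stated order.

table();
translate([102, 187, 703]) open_box();
translate([106, 200, 947]) open_box_2();
translate([120, 214, 1067]) open_box_3();
translate([122, 220, 1200]) open_box_4();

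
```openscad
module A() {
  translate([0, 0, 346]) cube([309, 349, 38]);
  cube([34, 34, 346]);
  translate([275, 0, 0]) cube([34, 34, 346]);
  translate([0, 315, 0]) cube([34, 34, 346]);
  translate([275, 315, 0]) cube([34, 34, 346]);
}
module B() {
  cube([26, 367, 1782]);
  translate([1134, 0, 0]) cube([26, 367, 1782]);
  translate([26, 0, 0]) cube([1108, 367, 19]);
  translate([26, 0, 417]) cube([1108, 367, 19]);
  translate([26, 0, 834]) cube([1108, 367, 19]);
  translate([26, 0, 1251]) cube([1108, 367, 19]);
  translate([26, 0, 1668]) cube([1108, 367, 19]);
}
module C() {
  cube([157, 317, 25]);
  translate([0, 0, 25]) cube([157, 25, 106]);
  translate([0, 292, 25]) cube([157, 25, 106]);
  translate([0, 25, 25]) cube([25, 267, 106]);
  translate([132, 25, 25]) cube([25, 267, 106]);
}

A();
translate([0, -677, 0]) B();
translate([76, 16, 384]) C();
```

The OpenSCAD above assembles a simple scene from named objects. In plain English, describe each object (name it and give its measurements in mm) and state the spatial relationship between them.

A is a four-legged stool. The seat is a 309×349×38 mm slab whose top surface is at z = 384 mm; four square legs, each 34×34 mm in cross-section, run from the floor (z = 0) to the underside of the seat, each flush with a corner of the seat.

B is an open bookshelf. Two side panels, each 26 mm thick, 367 mm deep and 1782 mm tall, stand 1160 mm apart (outside-to-outside). Between them sit 5 shelves, each 19 mm thick and 367 mm deep, spanning the full gap between the sides. The bottom shelf rests on the floor (its underside at z = 0) and the clear gap between one shelf's top and the next shelf's underside is 398 mm.

C is an open-topped rectangular box: outside dimensions 157×317×131 mm, with a uniform wall and base thickness of 25 mm. The base is a full 157×317 slab on the floor; four walls sit on top of the base. The front and back walls (the −y and +y sides) span the full width; the two side walls fit between them.

The bookshelf is on the floor beside the stool on its −y side. The open box is on top of the stool, centred.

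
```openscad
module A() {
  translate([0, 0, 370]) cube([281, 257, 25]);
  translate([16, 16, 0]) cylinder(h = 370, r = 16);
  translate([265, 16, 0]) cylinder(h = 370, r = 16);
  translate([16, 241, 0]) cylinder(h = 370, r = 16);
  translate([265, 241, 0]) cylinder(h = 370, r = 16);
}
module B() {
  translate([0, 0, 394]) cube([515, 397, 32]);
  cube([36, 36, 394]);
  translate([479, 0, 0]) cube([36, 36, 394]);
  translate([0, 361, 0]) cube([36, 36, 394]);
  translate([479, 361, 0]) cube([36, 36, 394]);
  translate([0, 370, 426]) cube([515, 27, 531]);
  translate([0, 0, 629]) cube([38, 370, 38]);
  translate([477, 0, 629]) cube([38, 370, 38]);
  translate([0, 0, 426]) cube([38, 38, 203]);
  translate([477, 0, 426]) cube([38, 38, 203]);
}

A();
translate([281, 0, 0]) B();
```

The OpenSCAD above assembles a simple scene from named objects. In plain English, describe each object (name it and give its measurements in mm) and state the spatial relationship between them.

A is a simple wooden stool: a rectangular seat 281 mm (x) by 257 mm (y), 25 mm thick, top face at z = 395 mm, on four round legs, each 32 mm in diameter. The legs rest on z = 0, each leg's axis is inset half a diameter from the nearest pair of seat edges (so the leg's bounding box is flush with the corner).

B is a chair. The seat is a 515×397×32 mm slab with its top at z = 426 mm, on four 36×36 mm corner legs (flush with the seat edges, standing on z = 0). A flat backrest 27 mm thick, 531 mm tall, spans the full seat width and rises from the seat top along its +y edge, rear face flush with the rear of the seat. Two armrests of 38×38 mm section run along each side from the seat's front edge to the front of the backrest, top faces 241 mm above the seat top and outer faces flush with the seat's x-edges; a 38×38 mm post under the front of each armrest stands on the seat at the front corner.

The chair is against the stool's +x side, with their −y faces flush.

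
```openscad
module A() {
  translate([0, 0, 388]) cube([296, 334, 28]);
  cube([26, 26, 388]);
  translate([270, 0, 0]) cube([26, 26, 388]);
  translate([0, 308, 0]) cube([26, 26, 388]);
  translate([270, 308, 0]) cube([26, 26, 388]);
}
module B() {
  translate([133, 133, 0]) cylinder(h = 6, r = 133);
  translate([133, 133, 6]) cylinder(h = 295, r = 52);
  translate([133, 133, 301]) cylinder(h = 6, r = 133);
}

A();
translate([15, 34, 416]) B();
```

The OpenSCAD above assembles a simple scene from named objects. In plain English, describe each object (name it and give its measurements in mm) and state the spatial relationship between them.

A is a four-legged stool. The seat is a 296×334×28 mm slab whose top surface is at z = 416 mm; four square legs, each 26×26 mm in cross-section, run from the floor (z = 0) to the underside of the seat, each flush with a corner of the seat.

B is a spool: two coaxial disc flanges of radius 133 mm and thickness 6 mm, joined by a core cylinder of radius 52 mm and height 295 mm. The lower flange rests on z = 0 and the three cylinders share a vertical axis.

The spool is on top of the stool, centred.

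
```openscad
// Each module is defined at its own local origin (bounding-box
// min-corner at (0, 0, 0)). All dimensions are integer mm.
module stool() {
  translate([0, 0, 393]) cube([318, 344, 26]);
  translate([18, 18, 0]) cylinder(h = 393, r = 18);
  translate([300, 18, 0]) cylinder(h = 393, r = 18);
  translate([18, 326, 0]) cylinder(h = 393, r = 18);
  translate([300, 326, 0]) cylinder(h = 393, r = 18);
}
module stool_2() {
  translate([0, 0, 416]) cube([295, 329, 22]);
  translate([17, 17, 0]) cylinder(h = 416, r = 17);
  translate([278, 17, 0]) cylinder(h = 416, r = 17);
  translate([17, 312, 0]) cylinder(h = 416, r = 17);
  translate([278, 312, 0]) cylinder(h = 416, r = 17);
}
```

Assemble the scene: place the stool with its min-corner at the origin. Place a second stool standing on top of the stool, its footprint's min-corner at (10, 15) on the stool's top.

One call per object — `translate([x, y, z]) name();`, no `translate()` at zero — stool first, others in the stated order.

stool();
translate([10, 15, 419]) stool_2();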